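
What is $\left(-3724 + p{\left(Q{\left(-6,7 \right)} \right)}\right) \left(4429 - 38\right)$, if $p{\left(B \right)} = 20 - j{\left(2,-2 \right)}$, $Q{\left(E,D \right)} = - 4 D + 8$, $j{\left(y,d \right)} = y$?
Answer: $-16273046$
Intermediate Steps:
$Q{\left(E,D \right)} = 8 - 4 D$
$p{\left(B \right)} = 18$ ($p{\left(B \right)} = 20 - 2 = 18$)
$\left(-3724 + p{\left(Q{\left(-6,7 \right)} \right)}\right) \left(4429 - 38\right) = \left(-3724 + 18\right) \left(4429 - 38\right) = \left(-3706\right) 4391 = -16273046$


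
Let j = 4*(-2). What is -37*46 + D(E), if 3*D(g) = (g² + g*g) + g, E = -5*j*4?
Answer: 15418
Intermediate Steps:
j = -8
E = 160 (E = -5*(-8)*4 = 40*4 = 160)
D(g) = g/3 + 2*g²/3 (D(g) = ((g² + g*g) + g)/3 = ((g² + g²) + g)/3 = (2*g² + g)/3 = (g + 2*g²)/3 = g/3 + 2*g²/3)
-37*46 + D(E) = -37*46 + (⅓)*160*(1 + 2*160) = -1702 + (⅓)*160*(1 + 320) = -1702 + (⅓)*160*321 = -1702 + 17120 = 15418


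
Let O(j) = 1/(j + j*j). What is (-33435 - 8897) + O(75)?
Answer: -241292399/5700 ≈ -42332.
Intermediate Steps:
O(j) = 1/(j + j²)
(-33435 - 8897) + O(75) = (-33435 - 8897) + 1/(75*(1 + 75)) = -42332 + (1/75)/76 = -42332 + (1/75)*(1/76) = -42332 + 1/5700 = -241292399/5700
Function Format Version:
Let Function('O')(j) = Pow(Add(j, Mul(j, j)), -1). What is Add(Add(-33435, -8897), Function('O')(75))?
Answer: Rational(-241292399, 5700) ≈ -42332.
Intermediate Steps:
Function('O')(j) = Pow(Add(j, Pow(j, 2)), -1)
Add(Add(-33435, -8897), Function('O')(75)) = Add(Add(-33435, -8897), Mul(Pow(75, -1), Pow(Add(1, 75), -1))) = Add(-42332, Mul(Rational(1, 75), Pow(76, -1))) = Add(-42332, Mul(Rational(1, 75), Rational(1, 76))) = Add(-42332, Rational(1, 5700)) = Rational(-241292399, 5700)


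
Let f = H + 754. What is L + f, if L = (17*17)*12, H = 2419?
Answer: 6641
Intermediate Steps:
f = 3173 (f = 2419 + 754 = 3173)
L = 3468 (L = 289*12 = 3468)
L + f = 3468 + 3173 = 6641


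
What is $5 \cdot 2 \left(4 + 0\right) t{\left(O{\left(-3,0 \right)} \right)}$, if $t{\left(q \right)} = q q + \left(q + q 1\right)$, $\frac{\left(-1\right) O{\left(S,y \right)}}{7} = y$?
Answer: $0$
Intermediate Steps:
$O{\left(S,y \right)} = - 7 y$
$t{\left(q \right)} = q^{2} + 2 q$ ($t{\left(q \right)} = q^{2} + \left(q + q\right) = q^{2} + 2 q$)
$5 \cdot 2 \left(4 + 0\right) t{\left(O{\left(-3,0 \right)} \right)} = 5 \cdot 2 \left(4 + 0\right) \left(-7\right) 0 \left(2 - 0\right) = 5 \cdot 2 \cdot 4 \cdot 0 \left(2 + 0\right) = 5 \cdot 8 \cdot 0 \cdot 2 = 40 \cdot 0 = 0$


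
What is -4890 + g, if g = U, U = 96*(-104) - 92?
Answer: -14966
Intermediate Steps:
U = -10076 (U = -9984 - 92 = -10076)
g = -10076
-4890 + g = -4890 - 10076 = -14966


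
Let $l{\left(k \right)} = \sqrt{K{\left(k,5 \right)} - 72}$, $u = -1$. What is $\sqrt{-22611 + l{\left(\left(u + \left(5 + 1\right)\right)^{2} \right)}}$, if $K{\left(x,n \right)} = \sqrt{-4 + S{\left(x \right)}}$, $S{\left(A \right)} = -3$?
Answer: $\sqrt{-22611 + \sqrt{-72 + i \sqrt{7}}} \approx 0.028 + 150.37 i$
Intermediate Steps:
$K{\left(x,n \right)} = i \sqrt{7}$ ($K{\left(x,n \right)} = \sqrt{-4 - 3} = \sqrt{-7} = i \sqrt{7}$)
$l{\left(k \right)} = \sqrt{-72 + i \sqrt{7}}$ ($l{\left(k \right)} = \sqrt{i \sqrt{7} - 72} = \sqrt{-72 + i \sqrt{7}}$)
$\sqrt{-22611 + l{\left(\left(u + \left(5 + 1\right)\right)^{2} \right)}} = \sqrt{-22611 + \sqrt{-72 + i \sqrt{7}}}$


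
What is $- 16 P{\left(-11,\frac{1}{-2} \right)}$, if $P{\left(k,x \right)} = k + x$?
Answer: $184$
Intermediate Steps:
$- 16 P{\left(-11,\frac{1}{-2} \right)} = - 16 \left(-11 + \frac{1}{-2}\right) = - 16 \left(-11 - \frac{1}{2}\right) = \left(-16\right) \left(- \frac{23}{2}\right) = 184$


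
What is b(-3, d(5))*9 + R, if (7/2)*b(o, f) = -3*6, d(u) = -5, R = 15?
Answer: -219/7 ≈ -31.286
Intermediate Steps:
b(o, f) = -36/7 (b(o, f) = 2*(-3*6)/7 = (2/7)*(-18) = -36/7)
b(-3, d(5))*9 + R = -36/7*9 + 15 = -324/7 + 15 = -219/7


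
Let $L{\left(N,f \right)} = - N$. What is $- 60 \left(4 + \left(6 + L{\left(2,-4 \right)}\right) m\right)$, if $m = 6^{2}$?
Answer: $-8880$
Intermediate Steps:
$m = 36$
$- 60 \left(4 + \left(6 + L{\left(2,-4 \right)}\right) m\right) = - 60 \left(4 + \left(6 - 2\right) 36\right) = - 60 \left(4 + 4 \cdot 36\right) = - 60 \left(4 + 144\right) = \left(-60\right) 148 = -8880$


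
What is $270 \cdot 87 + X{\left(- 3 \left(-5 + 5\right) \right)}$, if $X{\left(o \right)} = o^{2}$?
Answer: $23490$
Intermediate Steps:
$270 \cdot 87 + X{\left(- 3 \left(-5 + 5\right) \right)} = 270 \cdot 87 + \left(- 3 \left(-5 + 5\right)\right)^{2} = 23490 + \left(\left(-3\right) 0\right)^{2} = 23490 + 0^{2} = 23490 + 0 = 23490$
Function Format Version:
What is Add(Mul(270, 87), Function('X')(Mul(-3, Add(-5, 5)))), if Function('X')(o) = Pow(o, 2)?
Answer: 23490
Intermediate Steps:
Add(Mul(270, 87), Function('X')(Mul(-3, Add(-5, 5)))) = Add(Mul(270, 87), Pow(Mul(-3, Add(-5, 5)), 2)) = Add(23490, Pow(Mul(-3, 0), 2)) = Add(23490, Pow(0, 2)) = Add(23490, 0) = 23490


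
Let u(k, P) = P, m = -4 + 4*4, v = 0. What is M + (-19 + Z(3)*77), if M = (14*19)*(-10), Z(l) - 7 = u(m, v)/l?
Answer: -2140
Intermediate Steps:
m = 12 (m = -4 + 16 = 12)
Z(l) = 7 (Z(l) = 7 + 0/l = 7 + 0 = 7)
M = -2660 (M = 266*(-10) = -2660)
M + (-19 + Z(3)*77) = -2660 + (-19 + 7*77) = -2660 + (-19 + 539) = -2660 + 520 = -2140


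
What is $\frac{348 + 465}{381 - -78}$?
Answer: $\frac{271}{153} \approx 1.7712$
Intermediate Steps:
$\frac{348 + 465}{381 - -78} = \frac{813}{381 + \left(88 - 10\right)} = \frac{813}{381 + 78} = \frac{813}{459} = 813 \cdot \frac{1}{459} = \frac{271}{153}$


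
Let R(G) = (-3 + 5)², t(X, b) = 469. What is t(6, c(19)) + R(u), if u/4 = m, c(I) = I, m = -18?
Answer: 473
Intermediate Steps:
u = -72 (u = 4*(-18) = -72)
R(G) = 4 (R(G) = 2² = 4)
t(6, c(19)) + R(u) = 469 + 4 = 473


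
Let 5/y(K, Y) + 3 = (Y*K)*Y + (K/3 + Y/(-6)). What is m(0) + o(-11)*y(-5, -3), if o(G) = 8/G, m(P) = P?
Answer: 48/649 ≈ 0.073960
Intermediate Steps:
y(K, Y) = 5/(-3 - Y/6 + K/3 + K*Y²) (y(K, Y) = 5/(-3 + ((Y*K)*Y + (K/3 + Y/(-6)))) = 5/(-3 + ((K*Y)*Y + (K*(⅓) + Y*(-⅙)))) = 5/(-3 + (K*Y² + (K/3 - Y/6))) = 5/(-3 + (K*Y² + (-Y/6 + K/3))) = 5/(-3 + (-Y/6 + K/3 + K*Y²)) = 5/(-3 - Y/6 + K/3 + K*Y²))
m(0) + o(-11)*y(-5, -3) = 0 + (8/(-11))*(30/(-18 - 1*(-3) + 2*(-5) + 6*(-5)*(-3)²)) = 0 + (8*(-1/11))*(30/(-18 + 3 - 10 + 6*(-5)*9)) = 0 - 240/(11*(-18 + 3 - 10 - 270)) = 0 - 240/(11*(-295)) = 0 - 240*(-1)/(11*295) = 0 - 8/11*(-6/59) = 0 + 48/649 = 48/649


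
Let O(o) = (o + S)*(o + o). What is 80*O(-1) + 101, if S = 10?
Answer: -1339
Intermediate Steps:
O(o) = 2*o*(10 + o) (O(o) = (o + 10)*(o + o) = (10 + o)*(2*o) = 2*o*(10 + o))
80*O(-1) + 101 = 80*(2*(-1)*(10 - 1)) + 101 = 80*(2*(-1)*9) + 101 = 80*(-18) + 101 = -1440 + 101 = -1339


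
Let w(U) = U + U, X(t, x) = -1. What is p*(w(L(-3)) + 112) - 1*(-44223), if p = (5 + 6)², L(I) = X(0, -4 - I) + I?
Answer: 56807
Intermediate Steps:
L(I) = -1 + I
w(U) = 2*U
p = 121 (p = 11² = 121)
p*(w(L(-3)) + 112) - 1*(-44223) = 121*(2*(-1 - 3) + 112) - 1*(-44223) = 121*(2*(-4) + 112) + 44223 = 121*(-8 + 112) + 44223 = 121*104 + 44223 = 12584 + 44223 = 56807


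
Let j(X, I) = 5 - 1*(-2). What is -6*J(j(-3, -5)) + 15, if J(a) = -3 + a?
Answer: -9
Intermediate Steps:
j(X, I) = 7 (j(X, I) = 5 + 2 = 7)
-6*J(j(-3, -5)) + 15 = -6*(-3 + 7) + 15 = -6*4 + 15 = -24 + 15 = -9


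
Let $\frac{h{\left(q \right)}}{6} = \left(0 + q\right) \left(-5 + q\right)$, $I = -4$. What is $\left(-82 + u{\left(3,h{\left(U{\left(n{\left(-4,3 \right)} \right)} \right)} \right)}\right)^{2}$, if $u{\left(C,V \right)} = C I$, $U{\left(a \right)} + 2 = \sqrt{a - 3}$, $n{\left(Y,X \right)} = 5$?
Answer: $8836$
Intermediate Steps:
$U{\left(a \right)} = -2 + \sqrt{-3 + a}$ ($U{\left(a \right)} = -2 + \sqrt{a - 3} = -2 + \sqrt{-3 + a}$)
$h{\left(q \right)} = 6 q \left(-5 + q\right)$ ($h{\left(q \right)} = 6 \left(0 + q\right) \left(-5 + q\right) = 6 q \left(-5 + q\right)$)
$u{\left(C,V \right)} = - 4 C$ ($u{\left(C,V \right)} = C \left(-4\right) = - 4 C$)
$\left(-82 + u{\left(3,h{\left(U{\left(n{\left(-4,3 \right)} \right)} \right)} \right)}\right)^{2} = \left(-82 - 12\right)^{2} = \left(-94\right)^{2} = 8836$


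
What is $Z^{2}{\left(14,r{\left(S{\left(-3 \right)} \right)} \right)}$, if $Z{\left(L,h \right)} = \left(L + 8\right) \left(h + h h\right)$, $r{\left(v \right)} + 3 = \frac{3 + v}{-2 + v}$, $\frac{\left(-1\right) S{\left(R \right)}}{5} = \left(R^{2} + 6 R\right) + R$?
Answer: $\frac{4187772369}{2829124} \approx 1480.2$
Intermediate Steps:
$S{\left(R \right)} = - 35 R - 5 R^{2}$ ($S{\left(R \right)} = - 5 \left(\left(R^{2} + 6 R\right) + R\right) = - 5 \left(R^{2} + 7 R\right) = - 35 R - 5 R^{2}$)
$r{\left(v \right)} = -3 + \frac{3 + v}{-2 + v}$
$Z{\left(L,h \right)} = \left(8 + L\right) \left(h + h^{2}\right)$
$Z^{2}{\left(14,r{\left(S{\left(-3 \right)} \right)} \right)} = \left(\frac{9 - 2 \left(\left(-5\right) \left(-3\right) \left(7 - 3\right)\right)}{-2 - - 15 \left(7 - 3\right)} \left(8 + 14 + 8 \frac{9 - 2 \left(\left(-5\right) \left(-3\right) \left(7 - 3\right)\right)}{-2 - - 15 \left(7 - 3\right)} + 14 \frac{9 - 2 \left(\left(-5\right) \left(-3\right) \left(7 - 3\right)\right)}{-2 - - 15 \left(7 - 3\right)}\right)\right)^{2} = \left(\frac{9 - 2 \left(\left(-5\right) \left(-3\right) 4\right)}{-2 - \left(-15\right) 4} \left(8 + 14 + 8 \frac{9 - 2 \left(\left(-5\right) \left(-3\right) 4\right)}{-2 - \left(-15\right) 4} + 14 \frac{9 - 2 \left(\left(-5\right) \left(-3\right) 4\right)}{-2 - \left(-15\right) 4}\right)\right)^{2} = \left(\frac{9 - 120}{-2 + 60} \left(8 + 14 + 8 \frac{9 - 120}{-2 + 60} + 14 \frac{9 - 120}{-2 + 60}\right)\right)^{2} = \left(\frac{9 - 120}{58} \left(8 + 14 + 8 \frac{9 - 120}{58} + 14 \frac{9 - 120}{58}\right)\right)^{2} = \left(\frac{1}{58} \left(-111\right) \left(8 + 14 + 8 \cdot \frac{1}{58} \left(-111\right) + 14 \cdot \frac{1}{58} \left(-111\right)\right)\right)^{2} = \left(- \frac{111 \left(8 + 14 + 8 \left(- \frac{111}{58}\right) + 14 \left(- \frac{111}{58}\right)\right)}{58}\right)^{2} = \left(- \frac{111 \left(8 + 14 - \frac{444}{29} - \frac{777}{29}\right)}{58}\right)^{2} = \left(\left(- \frac{111}{58}\right) \left(- \frac{583}{29}\right)\right)^{2} = \left(\frac{64713}{1682}\right)^{2} = \frac{4187772369}{2829124}$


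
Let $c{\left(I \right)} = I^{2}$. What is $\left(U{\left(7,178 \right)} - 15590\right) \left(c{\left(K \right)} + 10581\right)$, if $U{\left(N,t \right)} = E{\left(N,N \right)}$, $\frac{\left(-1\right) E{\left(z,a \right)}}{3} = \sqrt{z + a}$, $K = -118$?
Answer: $-382032950 - 73515 \sqrt{14} \approx -3.8231 \cdot 10^{8}$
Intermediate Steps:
$E{\left(z,a \right)} = - 3 \sqrt{a + z}$ ($E{\left(z,a \right)} = - 3 \sqrt{z + a} = - 3 \sqrt{a + z}$)
$U{\left(N,t \right)} = - 3 \sqrt{2} \sqrt{N}$ ($U{\left(N,t \right)} = - 3 \sqrt{N + N} = - 3 \sqrt{2 N} = - 3 \sqrt{2} \sqrt{N}$)
$\left(U{\left(7,178 \right)} - 15590\right) \left(c{\left(K \right)} + 10581\right) = \left(- 3 \sqrt{2} \sqrt{7} - 15590\right) \left(\left(-118\right)^{2} + 10581\right) = \left(- 3 \sqrt{14} - 15590\right) \left(13924 + 10581\right) = \left(-15590 - 3 \sqrt{14}\right) 24505 = -382032950 - 73515 \sqrt{14}$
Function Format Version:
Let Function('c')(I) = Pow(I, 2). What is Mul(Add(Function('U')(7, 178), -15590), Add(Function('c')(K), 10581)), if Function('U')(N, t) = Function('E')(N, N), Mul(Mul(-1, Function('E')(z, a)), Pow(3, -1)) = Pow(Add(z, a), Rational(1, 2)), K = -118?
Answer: Add(-382032950, Mul(-73515, Pow(14, Rational(1, 2)))) ≈ -3.8231e+8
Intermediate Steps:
Function('E')(z, a) = Mul(-3, Pow(Add(a, z), Rational(1, 2))) (Function('E')(z, a) = Mul(-3, Pow(Add(z, a), Rational(1, 2))) = Mul(-3, Pow(Add(a, z), Rational(1, 2))))
Function('U')(N, t) = Mul(-3, Pow(2, Rational(1, 2)), Pow(N, Rational(1, 2))) (Function('U')(N, t) = Mul(-3, Pow(Add(N, N), Rational(1, 2))) = Mul(-3, Pow(Mul(2, N), Rational(1, 2))) = Mul(-3, Mul(Pow(2, Rational(1, 2)), Pow(N, Rational(1, 2)))) = Mul(-3, Pow(2, Rational(1, 2)), Pow(N, Rational(1, 2))))
Mul(Add(Function('U')(7, 178), -15590), Add(Function('c')(K), 10581)) = Mul(Add(Mul(-3, Pow(2, Rational(1, 2)), Pow(7, Rational(1, 2))), -15590), Add(Pow(-118, 2), 10581)) = Mul(Add(Mul(-3, Pow(14, Rational(1, 2))), -15590), Add(13924, 10581)) = Mul(Add(-15590, Mul(-3, Pow(14, Rational(1, 2)))), 24505) = Add(-382032950, Mul(-73515, Pow(14, Rational(1, 2))))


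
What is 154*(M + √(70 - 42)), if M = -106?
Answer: -16324 + 308*√7 ≈ -15509.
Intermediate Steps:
154*(M + √(70 - 42)) = 154*(-106 + √(70 - 42)) = 154*(-106 + √28) = 154*(-106 + 2*√7) = -16324 + 308*√7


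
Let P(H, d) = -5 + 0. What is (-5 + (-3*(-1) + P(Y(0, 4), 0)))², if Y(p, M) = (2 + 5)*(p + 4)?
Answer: 49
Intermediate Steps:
Y(p, M) = 28 + 7*p (Y(p, M) = 7*(4 + p) = 28 + 7*p)
P(H, d) = -5
(-5 + (-3*(-1) + P(Y(0, 4), 0)))² = (-5 + (-3*(-1) - 5))² = (-5 + (3 - 5))² = (-5 - 2)² = (-7)² = 49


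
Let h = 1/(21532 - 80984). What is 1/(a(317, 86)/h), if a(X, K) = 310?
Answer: -1/18430120 ≈ -5.4259e-8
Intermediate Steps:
h = -1/59452 (h = 1/(-59452) = -1/59452 ≈ -1.6820e-5)
1/(a(317, 86)/h) = 1/(310/(-1/59452)) = 1/(310*(-59452)) = 1/(-18430120) = -1/18430120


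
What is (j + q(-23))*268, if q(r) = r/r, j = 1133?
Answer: 303912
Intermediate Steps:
q(r) = 1
(j + q(-23))*268 = (1133 + 1)*268 = 1134*268 = 303912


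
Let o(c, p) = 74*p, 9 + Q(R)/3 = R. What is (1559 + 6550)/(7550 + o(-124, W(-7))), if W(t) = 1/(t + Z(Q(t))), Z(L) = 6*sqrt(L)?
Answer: 503652693/468914936 + 33337*I*sqrt(3)/234457468 ≈ 1.0741 + 0.00024628*I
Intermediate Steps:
Q(R) = -27 + 3*R
W(t) = 1/(t + 6*sqrt(-27 + 3*t))
(1559 + 6550)/(7550 + o(-124, W(-7))) = (1559 + 6550)/(7550 + 74/(-7 + 6*sqrt(3)*sqrt(-9 - 7))) = 8109/(7550 + 74/(-7 + 6*sqrt(3)*sqrt(-16))) = 8109/(7550 + 74/(-7 + 6*sqrt(3)*(4*I))) = 8109/(7550 + 74/(-7 + 24*I*sqrt(3)))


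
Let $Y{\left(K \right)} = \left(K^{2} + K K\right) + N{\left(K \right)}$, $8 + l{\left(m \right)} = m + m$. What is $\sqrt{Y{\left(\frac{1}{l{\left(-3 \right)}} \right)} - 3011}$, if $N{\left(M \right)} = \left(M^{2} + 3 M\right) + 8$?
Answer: $\frac{117 i \sqrt{43}}{14} \approx 54.801 i$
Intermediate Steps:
$l{\left(m \right)} = -8 + 2 m$ ($l{\left(m \right)} = -8 + \left(m + m\right) = -8 + 2 m$)
$N{\left(M \right)} = 8 + M^{2} + 3 M$
$Y{\left(K \right)} = 8 + 3 K + 3 K^{2}$ ($Y{\left(K \right)} = \left(K^{2} + K K\right) + \left(8 + K^{2} + 3 K\right) = \left(K^{2} + K^{2}\right) + \left(8 + K^{2} + 3 K\right) = 2 K^{2} + \left(8 + K^{2} + 3 K\right) = 8 + 3 K + 3 K^{2}$)
$\sqrt{Y{\left(\frac{1}{l{\left(-3 \right)}} \right)} - 3011} = \sqrt{\left(8 + \frac{3}{-8 + 2 \left(-3\right)} + 3 \left(\frac{1}{-8 + 2 \left(-3\right)}\right)^{2}\right) - 3011} = \sqrt{\left(8 + \frac{3}{-8 - 6} + 3 \left(\frac{1}{-8 - 6}\right)^{2}\right) - 3011} = \sqrt{\left(8 + \frac{3}{-14} + 3 \left(\frac{1}{-14}\right)^{2}\right) - 3011} = \sqrt{\left(8 + 3 \left(- \frac{1}{14}\right) + 3 \left(- \frac{1}{14}\right)^{2}\right) - 3011} = \sqrt{\left(8 - \frac{3}{14} + 3 \cdot \frac{1}{196}\right) - 3011} = \sqrt{\left(8 - \frac{3}{14} + \frac{3}{196}\right) - 3011} = \sqrt{\frac{1529}{196} - 3011} = \sqrt{- \frac{588627}{196}} = \frac{117 i \sqrt{43}}{14}$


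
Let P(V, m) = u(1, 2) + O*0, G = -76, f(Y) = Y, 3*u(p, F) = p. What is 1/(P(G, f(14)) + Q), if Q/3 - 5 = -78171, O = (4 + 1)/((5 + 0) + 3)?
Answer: -3/703493 ≈ -4.2644e-6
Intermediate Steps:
u(p, F) = p/3
O = 5/8 (O = 5/(5 + 3) = 5/8 ≈ 0.62500)
P(V, m) = ⅓ (P(V, m) = (⅓)*1 + (5/8)*0 = ⅓ + 0 = ⅓)
Q = -234498 (Q = 15 + 3*(-78171) = 15 - 234513 = -234498)
1/(P(G, f(14)) + Q) = 1/(⅓ - 234498) = 1/(-703493/3) = -3/703493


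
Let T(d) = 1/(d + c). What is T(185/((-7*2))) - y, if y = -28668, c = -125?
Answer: 55472566/1935 ≈ 28668.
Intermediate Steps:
T(d) = 1/(-125 + d) (T(d) = 1/(d - 125) = 1/(-125 + d))
T(185/((-7*2))) - y = 1/(-125 + 185/((-7*2))) - 1*(-28668) = 1/(-125 + 185/(-14)) + 28668 = 1/(-125 + 185*(-1/14)) + 28668 = 1/(-125 - 185/14) + 28668 = 1/(-1935/14) + 28668 = -14/1935 + 28668 = 55472566/1935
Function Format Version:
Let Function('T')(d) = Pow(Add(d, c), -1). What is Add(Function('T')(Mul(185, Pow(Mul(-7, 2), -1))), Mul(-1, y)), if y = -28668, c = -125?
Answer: Rational(55472566, 1935) ≈ 28668.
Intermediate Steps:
Function('T')(d) = Pow(Add(-125, d), -1) (Function('T')(d) = Pow(Add(d, -125), -1) = Pow(Add(-125, d), -1))
Add(Function('T')(Mul(185, Pow(Mul(-7, 2), -1))), Mul(-1, y)) = Add(Pow(Add(-125, Mul(185, Pow(Mul(-7, 2), -1))), -1), Mul(-1, -28668)) = Add(Pow(Add(-125, Mul(185, Pow(-14, -1))), -1), 28668) = Add(Pow(Add(-125, Mul(185, Rational(-1, 14))), -1), 28668) = Add(Pow(Add(-125, Rational(-185, 14)), -1), 28668) = Add(Pow(Rational(-1935, 14), -1), 28668) = Add(Rational(-14, 1935), 28668) = Rational(55472566, 1935)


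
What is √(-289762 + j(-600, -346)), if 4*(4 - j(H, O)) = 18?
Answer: 5*I*√46362/2 ≈ 538.3*I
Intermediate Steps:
j(H, O) = -½ (j(H, O) = 4 - ¼*18 = 4 - 9/2 = -½)
√(-289762 + j(-600, -346)) = √(-289762 - ½) = √(-579525/2) = 5*I*√46362/2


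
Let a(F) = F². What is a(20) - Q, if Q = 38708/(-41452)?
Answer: 4154877/10363 ≈ 400.93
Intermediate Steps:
Q = -9677/10363 (Q = 38708*(-1/41452) = -9677/10363 ≈ -0.93380)
a(20) - Q = 20² - 1*(-9677/10363) = 400 + 9677/10363 = 4154877/10363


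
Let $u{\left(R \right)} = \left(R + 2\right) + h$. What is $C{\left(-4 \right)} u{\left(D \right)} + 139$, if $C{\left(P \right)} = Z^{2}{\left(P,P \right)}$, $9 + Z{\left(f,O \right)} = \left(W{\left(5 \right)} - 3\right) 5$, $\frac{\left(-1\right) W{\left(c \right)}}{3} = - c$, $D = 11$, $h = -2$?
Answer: $28750$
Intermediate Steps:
$W{\left(c \right)} = 3 c$ ($W{\left(c \right)} = - 3 \left(- c\right) = 3 c$)
$Z{\left(f,O \right)} = 51$ ($Z{\left(f,O \right)} = -9 + \left(3 \cdot 5 - 3\right) 5 = -9 + \left(15 - 3\right) 5 = -9 + 12 \cdot 5 = -9 + 60 = 51$)
$u{\left(R \right)} = R$ ($u{\left(R \right)} = \left(R + 2\right) - 2 = \left(2 + R\right) - 2 = R$)
$C{\left(P \right)} = 2601$ ($C{\left(P \right)} = 51^{2} = 2601$)
$C{\left(-4 \right)} u{\left(D \right)} + 139 = 2601 \cdot 11 + 139 = 28611 + 139 = 28750$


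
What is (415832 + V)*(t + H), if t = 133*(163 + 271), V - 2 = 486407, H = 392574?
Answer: 406275513336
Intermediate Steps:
V = 486409 (V = 2 + 486407 = 486409)
t = 57722 (t = 133*434 = 57722)
(415832 + V)*(t + H) = (415832 + 486409)*(57722 + 392574) = 902241*450296 = 406275513336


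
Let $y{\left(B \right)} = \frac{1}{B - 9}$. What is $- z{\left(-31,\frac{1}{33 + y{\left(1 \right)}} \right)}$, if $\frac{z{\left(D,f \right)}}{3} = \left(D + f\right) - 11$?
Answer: $\frac{33114}{263} \approx 125.91$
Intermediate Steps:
$y{\left(B \right)} = \frac{1}{-9 + B}$
$z{\left(D,f \right)} = -33 + 3 D + 3 f$ ($z{\left(D,f \right)} = 3 \left(\left(D + f\right) - 11\right) = 3 \left(-11 + D + f\right) = -33 + 3 D + 3 f$)
$- z{\left(-31,\frac{1}{33 + y{\left(1 \right)}} \right)} = - (-33 + 3 \left(-31\right) + \frac{3}{33 + \frac{1}{-9 + 1}}) = - (-33 - 93 + \frac{3}{33 + \frac{1}{-8}}) = - (-33 - 93 + \frac{3}{33 - \frac{1}{8}}) = - (-33 - 93 + \frac{3}{\frac{263}{8}}) = - (-33 - 93 + 3 \cdot \frac{8}{263}) = - (-33 - 93 + \frac{24}{263}) = \left(-1\right) \left(- \frac{33114}{263}\right) = \frac{33114}{263}$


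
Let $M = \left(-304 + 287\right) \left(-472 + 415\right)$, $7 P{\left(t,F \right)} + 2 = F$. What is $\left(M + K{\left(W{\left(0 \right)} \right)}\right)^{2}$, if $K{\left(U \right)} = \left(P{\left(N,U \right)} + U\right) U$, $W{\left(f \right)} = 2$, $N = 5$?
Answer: $946729$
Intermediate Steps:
$P{\left(t,F \right)} = - \frac{2}{7} + \frac{F}{7}$
$K{\left(U \right)} = U \left(- \frac{2}{7} + \frac{8 U}{7}\right)$ ($K{\left(U \right)} = \left(\left(- \frac{2}{7} + \frac{U}{7}\right) + U\right) U = \left(- \frac{2}{7} + \frac{8 U}{7}\right) U = U \left(- \frac{2}{7} + \frac{8 U}{7}\right)$)
$M = 969$ ($M = \left(-17\right) \left(-57\right) = 969$)
$\left(M + K{\left(W{\left(0 \right)} \right)}\right)^{2} = \left(969 + \frac{2}{7} \cdot 2 \left(-1 + 4 \cdot 2\right)\right)^{2} = \left(969 + \frac{2}{7} \cdot 2 \left(-1 + 8\right)\right)^{2} = \left(969 + \frac{2}{7} \cdot 2 \cdot 7\right)^{2} = \left(969 + 4\right)^{2} = 973^{2} = 946729$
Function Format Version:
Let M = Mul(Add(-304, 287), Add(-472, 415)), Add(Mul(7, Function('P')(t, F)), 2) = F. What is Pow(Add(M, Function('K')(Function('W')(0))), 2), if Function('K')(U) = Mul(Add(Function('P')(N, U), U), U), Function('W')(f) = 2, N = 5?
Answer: 946729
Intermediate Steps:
Function('P')(t, F) = Add(Rational(-2, 7), Mul(Rational(1, 7), F))
Function('K')(U) = Mul(U, Add(Rational(-2, 7), Mul(Rational(8, 7), U))) (Function('K')(U) = Mul(Add(Add(Rational(-2, 7), Mul(Rational(1, 7), U)), U), U) = Mul(Add(Rational(-2, 7), Mul(Rational(8, 7), U)), U) = Mul(U, Add(Rational(-2, 7), Mul(Rational(8, 7), U))))
M = 969 (M = Mul(-17, -57) = 969)
Pow(Add(M, Function('K')(Function('W')(0))), 2) = Pow(Add(969, Mul(Rational(2, 7), 2, Add(-1, Mul(4, 2)))), 2) = Pow(Add(969, Mul(Rational(2, 7), 2, Add(-1, 8))), 2) = Pow(Add(969, Mul(Rational(2, 7), 2, 7)), 2) = Pow(Add(969, 4), 2) = Pow(973, 2) = 946729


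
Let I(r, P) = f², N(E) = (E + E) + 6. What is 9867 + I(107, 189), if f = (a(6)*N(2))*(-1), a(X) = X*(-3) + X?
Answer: 24267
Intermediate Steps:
a(X) = -2*X (a(X) = -3*X + X = -2*X)
N(E) = 6 + 2*E (N(E) = 2*E + 6 = 6 + 2*E)
f = 120 (f = ((-2*6)*(6 + 2*2))*(-1) = -12*(6 + 4)*(-1) = -12*10*(-1) = -120*(-1) = 120)
I(r, P) = 14400 (I(r, P) = 120² = 14400)
9867 + I(107, 189) = 9867 + 14400 = 24267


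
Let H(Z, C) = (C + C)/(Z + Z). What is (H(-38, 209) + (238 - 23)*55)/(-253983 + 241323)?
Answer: -23639/25320 ≈ -0.93361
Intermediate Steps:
H(Z, C) = C/Z (H(Z, C) = (2*C)/((2*Z)) = (2*C)*(1/(2*Z)) = C/Z)
(H(-38, 209) + (238 - 23)*55)/(-253983 + 241323) = (209/(-38) + (238 - 23)*55)/(-253983 + 241323) = (209*(-1/38) + 215*55)/(-12660) = (-11/2 + 11825)*(-1/12660) = (23639/2)*(-1/12660) = -23639/25320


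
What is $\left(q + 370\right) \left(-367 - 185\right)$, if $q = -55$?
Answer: $-173880$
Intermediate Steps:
$\left(q + 370\right) \left(-367 - 185\right) = \left(-55 + 370\right) \left(-367 - 185\right) = 315 \left(-552\right) = -173880$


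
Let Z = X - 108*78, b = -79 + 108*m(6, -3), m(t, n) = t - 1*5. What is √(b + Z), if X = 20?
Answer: 5*I*√335 ≈ 91.515*I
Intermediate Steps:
m(t, n) = -5 + t (m(t, n) = t - 5 = -5 + t)
b = 29 (b = -79 + 108*(-5 + 6) = -79 + 108*1 = -79 + 108 = 29)
Z = -8404 (Z = 20 - 108*78 = 20 - 8424 = -8404)
√(b + Z) = √(29 - 8404) = √(-8375) = 5*I*√335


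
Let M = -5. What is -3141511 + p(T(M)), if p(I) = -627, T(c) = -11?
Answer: -3142138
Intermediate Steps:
-3141511 + p(T(M)) = -3141511 - 627 = -3142138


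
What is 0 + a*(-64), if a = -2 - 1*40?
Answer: 2688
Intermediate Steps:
a = -42 (a = -2 - 40 = -42)
0 + a*(-64) = 0 - 42*(-64) = 0 + 2688 = 2688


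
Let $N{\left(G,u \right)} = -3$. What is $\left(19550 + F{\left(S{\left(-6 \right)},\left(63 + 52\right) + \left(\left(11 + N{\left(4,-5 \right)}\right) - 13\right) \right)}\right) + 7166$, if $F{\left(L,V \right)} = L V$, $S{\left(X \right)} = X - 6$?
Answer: $25396$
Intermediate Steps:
$S{\left(X \right)} = -6 + X$ ($S{\left(X \right)} = X - 6 = -6 + X$)
$\left(19550 + F{\left(S{\left(-6 \right)},\left(63 + 52\right) + \left(\left(11 + N{\left(4,-5 \right)}\right) - 13\right) \right)}\right) + 7166 = \left(19550 + \left(-6 - 6\right) \left(\left(63 + 52\right) + \left(\left(11 - 3\right) - 13\right)\right)\right) + 7166 = \left(19550 - 12 \left(115 + \left(8 - 13\right)\right)\right) + 7166 = \left(19550 - 12 \left(115 - 5\right)\right) + 7166 = \left(19550 - 1320\right) + 7166 = 18230 + 7166 = 25396$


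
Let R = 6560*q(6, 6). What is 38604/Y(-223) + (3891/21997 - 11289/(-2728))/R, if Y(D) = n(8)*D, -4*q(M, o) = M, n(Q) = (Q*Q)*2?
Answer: -59380629584861/43892116935040 ≈ -1.3529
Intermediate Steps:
n(Q) = 2*Q² (n(Q) = Q²*2 = 2*Q²)
q(M, o) = -M/4
Y(D) = 128*D (Y(D) = (2*8²)*D = (2*64)*D = 128*D)
R = -9840 (R = 6560*(-¼*6) = 6560*(-3/2) = -9840)
38604/Y(-223) + (3891/21997 - 11289/(-2728))/R = 38604/((128*(-223))) + (3891/21997 - 11289/(-2728))/(-9840) = 38604/(-28544) + (3891*(1/21997) - 11289*(-1/2728))*(-1/9840) = 38604*(-1/28544) + (3891/21997 + 11289/2728)*(-1/9840) = -9651/7136 + (258938781/60007816)*(-1/9840) = -9651/7136 - 86312927/196825636480 = -59380629584861/43892116935040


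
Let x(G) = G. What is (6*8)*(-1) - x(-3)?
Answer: -45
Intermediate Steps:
(6*8)*(-1) - x(-3) = (6*8)*(-1) - 1*(-3) = 48*(-1) + 3 = -48 + 3 = -45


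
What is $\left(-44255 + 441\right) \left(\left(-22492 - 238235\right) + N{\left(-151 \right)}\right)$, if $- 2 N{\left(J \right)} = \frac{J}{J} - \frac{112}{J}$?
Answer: $\frac{1724953171019}{151} \approx 1.1424 \cdot 10^{10}$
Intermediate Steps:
$N{\left(J \right)} = - \frac{1}{2} + \frac{56}{J}$ ($N{\left(J \right)} = - \frac{\frac{J}{J} - \frac{112}{J}}{2} = - \frac{1 - \frac{112}{J}}{2} = - \frac{1}{2} + \frac{56}{J}$)
$\left(-44255 + 441\right) \left(\left(-22492 - 238235\right) + N{\left(-151 \right)}\right) = \left(-44255 + 441\right) \left(\left(-22492 - 238235\right) + \frac{112 - -151}{2 \left(-151\right)}\right) = - 43814 \left(-260727 + \frac{1}{2} \left(- \frac{1}{151}\right) \left(112 + 151\right)\right) = - 43814 \left(-260727 + \frac{1}{2} \left(- \frac{1}{151}\right) 263\right) = - 43814 \left(-260727 - \frac{263}{302}\right) = \left(-43814\right) \left(- \frac{78739817}{302}\right) = \frac{1724953171019}{151}$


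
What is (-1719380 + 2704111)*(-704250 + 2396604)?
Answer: 1666513446774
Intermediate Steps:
(-1719380 + 2704111)*(-704250 + 2396604) = 984731*1692354 = 1666513446774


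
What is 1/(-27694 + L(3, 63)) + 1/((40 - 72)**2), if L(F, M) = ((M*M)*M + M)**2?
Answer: 31277492715/32028152015872 ≈ 0.00097656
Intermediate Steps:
L(F, M) = (M + M**3)**2 (L(F, M) = (M**2*M + M)**2 = (M**3 + M)**2 = (M + M**3)**2)
1/(-27694 + L(3, 63)) + 1/((40 - 72)**2) = 1/(-27694 + 63**2*(1 + 63**2)**2) + 1/((40 - 72)**2) = 1/(-27694 + 3969*(1 + 3969)**2) + 1/((-32)**2) = 1/(-27694 + 3969*3970**2) + 1/1024 = 1/(-27694 + 3969*15760900) + 1/1024 = 1/(-27694 + 62555012100) + 1/1024 = 1/62554984406 + 1/1024 = 31277492715/32028152015872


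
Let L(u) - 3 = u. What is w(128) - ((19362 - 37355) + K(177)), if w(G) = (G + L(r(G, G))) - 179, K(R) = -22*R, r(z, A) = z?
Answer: 21967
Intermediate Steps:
L(u) = 3 + u
w(G) = -176 + 2*G (w(G) = (G + (3 + G)) - 179 = (3 + 2*G) - 179 = -176 + 2*G)
w(128) - ((19362 - 37355) + K(177)) = (-176 + 2*128) - ((19362 - 37355) - 22*177) = (-176 + 256) - (-17993 - 3894) = 80 - 1*(-21887) = 80 + 21887 = 21967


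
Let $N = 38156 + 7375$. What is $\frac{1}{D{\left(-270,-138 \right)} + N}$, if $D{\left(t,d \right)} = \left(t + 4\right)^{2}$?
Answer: $\frac{1}{116287} \approx 8.5994 \cdot 10^{-6}$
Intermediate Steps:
$N = 45531$
$D{\left(t,d \right)} = \left(4 + t\right)^{2}$
$\frac{1}{D{\left(-270,-138 \right)} + N} = \frac{1}{\left(4 - 270\right)^{2} + 45531} = \frac{1}{\left(-266\right)^{2} + 45531} = \frac{1}{70756 + 45531} = \frac{1}{116287}$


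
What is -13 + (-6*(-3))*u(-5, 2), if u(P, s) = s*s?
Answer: 59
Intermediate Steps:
u(P, s) = s²
-13 + (-6*(-3))*u(-5, 2) = -13 - 6*(-3)*2² = -13 + 18*4 = -13 + 72 = 59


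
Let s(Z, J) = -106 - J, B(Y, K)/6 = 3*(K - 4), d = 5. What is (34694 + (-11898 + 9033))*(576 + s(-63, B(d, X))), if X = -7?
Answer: 21261772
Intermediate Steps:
B(Y, K) = -72 + 18*K (B(Y, K) = 6*(3*(K - 4)) = 6*(3*(-4 + K)) = 6*(-12 + 3*K) = -72 + 18*K)
(34694 + (-11898 + 9033))*(576 + s(-63, B(d, X))) = (34694 + (-11898 + 9033))*(576 + (-106 - (-72 + 18*(-7)))) = (34694 - 2865)*(576 + (-106 - (-72 - 126))) = 31829*(576 + (-106 - 1*(-198))) = 31829*(576 + (-106 + 198)) = 31829*(576 + 92) = 31829*668 = 21261772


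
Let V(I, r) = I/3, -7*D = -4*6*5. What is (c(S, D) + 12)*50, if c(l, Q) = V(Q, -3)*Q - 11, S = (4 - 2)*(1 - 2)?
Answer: 242450/49 ≈ 4948.0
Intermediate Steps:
D = 120/7 (D = -(-4*6)*5/7 = -(-24)*5/7 = -⅐*(-120) = 120/7 ≈ 17.143)
S = -2 (S = 2*(-1) = -2)
V(I, r) = I/3 (V(I, r) = I*(⅓) = I/3)
c(l, Q) = -11 + Q²/3 (c(l, Q) = (Q/3)*Q - 11 = Q²/3 - 11 = -11 + Q²/3)
(c(S, D) + 12)*50 = ((-11 + (120/7)²/3) + 12)*50 = ((-11 + (⅓)*(14400/49)) + 12)*50 = ((-11 + 4800/49) + 12)*50 = (4261/49 + 12)*50 = (4849/49)*50 = 242450/49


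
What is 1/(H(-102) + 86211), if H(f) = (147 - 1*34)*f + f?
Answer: 1/74583 ≈ 1.3408e-5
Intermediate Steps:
H(f) = 114*f (H(f) = (147 - 34)*f + f = 113*f + f = 114*f)
1/(H(-102) + 86211) = 1/(114*(-102) + 86211) = 1/(-11628 + 86211) = 1/74583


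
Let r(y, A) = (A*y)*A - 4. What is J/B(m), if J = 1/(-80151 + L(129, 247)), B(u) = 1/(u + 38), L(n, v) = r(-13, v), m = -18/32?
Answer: -599/13972352 ≈ -4.2870e-5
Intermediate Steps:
r(y, A) = -4 + y*A² (r(y, A) = y*A² - 4 = -4 + y*A²)
m = -9/16 (m = -18*1/32 = -9/16 ≈ -0.56250)
L(n, v) = -4 - 13*v²
B(u) = 1/(38 + u)
J = -1/873272 (J = 1/(-80151 + (-4 - 13*247²)) = 1/(-80151 + (-4 - 13*61009)) = 1/(-80151 + (-4 - 793117)) = 1/(-80151 - 793121) = 1/(-873272) = -1/873272 ≈ -1.1451e-6)
J/B(m) = -1/(873272*(1/(38 - 9/16))) = -1/(873272*(1/(599/16))) = -1/(873272*16/599) = -1/873272*599/16 = -599/13972352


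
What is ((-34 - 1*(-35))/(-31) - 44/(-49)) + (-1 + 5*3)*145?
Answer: 3084885/1519 ≈ 2030.9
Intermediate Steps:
((-34 - 1*(-35))/(-31) - 44/(-49)) + (-1 + 5*3)*145 = ((-34 + 35)*(-1/31) - 44*(-1/49)) + (-1 + 15)*145 = (1*(-1/31) + 44/49) + 14*145 = (-1/31 + 44/49) + 2030 = 1315/1519 + 2030 = 3084885/1519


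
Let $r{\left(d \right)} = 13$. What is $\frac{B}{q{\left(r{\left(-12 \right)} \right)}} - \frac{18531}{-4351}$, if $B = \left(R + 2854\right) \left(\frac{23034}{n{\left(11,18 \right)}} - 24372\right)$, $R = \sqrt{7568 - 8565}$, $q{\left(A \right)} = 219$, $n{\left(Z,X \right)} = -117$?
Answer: $- \frac{11898359760973}{37161891} - \frac{958186 i \sqrt{997}}{8541} \approx -3.2018 \cdot 10^{5} - 3542.3 i$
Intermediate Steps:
$R = i \sqrt{997}$ ($R = \sqrt{-997} = i \sqrt{997} \approx 31.575 i$)
$B = - \frac{2734662844}{39} - \frac{958186 i \sqrt{997}}{39}$ ($B = \left(i \sqrt{997} + 2854\right) \left(\frac{23034}{-117} - 24372\right) = \left(2854 + i \sqrt{997}\right) \left(23034 \left(- \frac{1}{117}\right) - 24372\right) = \left(2854 + i \sqrt{997}\right) \left(- \frac{7678}{39} - 24372\right) = \left(2854 + i \sqrt{997}\right) \left(- \frac{958186}{39}\right) = - \frac{2734662844}{39} - \frac{958186 i \sqrt{997}}{39} \approx -7.012 \cdot 10^{7} - 7.7577 \cdot 10^{5} i$)
$\frac{B}{q{\left(r{\left(-12 \right)} \right)}} - \frac{18531}{-4351} = \frac{- \frac{2734662844}{39} - \frac{958186 i \sqrt{997}}{39}}{219} - \frac{18531}{-4351} = \left(- \frac{2734662844}{39} - \frac{958186 i \sqrt{997}}{39}\right) \frac{1}{219} - - \frac{18531}{4351} = \left(- \frac{2734662844}{8541} - \frac{958186 i \sqrt{997}}{8541}\right) + \frac{18531}{4351} = - \frac{11898359760973}{37161891} - \frac{958186 i \sqrt{997}}{8541}$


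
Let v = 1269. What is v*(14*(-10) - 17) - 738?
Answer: -199971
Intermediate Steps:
v*(14*(-10) - 17) - 738 = 1269*(14*(-10) - 17) - 738 = 1269*(-140 - 17) - 738 = 1269*(-157) - 738 = -199233 - 738 = -199971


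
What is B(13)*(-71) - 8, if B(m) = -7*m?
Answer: 6453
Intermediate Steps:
B(13)*(-71) - 8 = -7*13*(-71) - 8 = -91*(-71) - 8 = 6461 - 8 = 6453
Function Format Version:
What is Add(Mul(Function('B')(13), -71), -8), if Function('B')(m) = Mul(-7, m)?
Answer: 6453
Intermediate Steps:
Add(Mul(Function('B')(13), -71), -8) = Add(Mul(Mul(-7, 13), -71), -8) = Add(Mul(-91, -71), -8) = Add(6461, -8) = 6453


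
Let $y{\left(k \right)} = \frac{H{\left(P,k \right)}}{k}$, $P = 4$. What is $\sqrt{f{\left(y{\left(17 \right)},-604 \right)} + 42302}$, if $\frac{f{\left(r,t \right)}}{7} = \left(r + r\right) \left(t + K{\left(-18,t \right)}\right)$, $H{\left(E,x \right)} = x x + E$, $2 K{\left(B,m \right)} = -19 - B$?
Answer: $\frac{5 i \sqrt{1197157}}{17} \approx 321.81 i$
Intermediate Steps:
$K{\left(B,m \right)} = - \frac{19}{2} - \frac{B}{2}$ ($K{\left(B,m \right)} = \frac{-19 - B}{2} = - \frac{19}{2} - \frac{B}{2}$)
$H{\left(E,x \right)} = E + x^{2}$ ($H{\left(E,x \right)} = x^{2} + E = E + x^{2}$)
$y{\left(k \right)} = \frac{4 + k^{2}}{k}$
$f{\left(r,t \right)} = 14 r \left(- \frac{1}{2} + t\right)$ ($f{\left(r,t \right)} = 7 \left(r + r\right) \left(t - \frac{1}{2}\right) = 7 \cdot 2 r \left(t + \left(- \frac{19}{2} + 9\right)\right) = 7 \cdot 2 r \left(t - \frac{1}{2}\right) = 7 \cdot 2 r \left(- \frac{1}{2} + t\right) = 14 r \left(- \frac{1}{2} + t\right)$)
$\sqrt{f{\left(y{\left(17 \right)},-604 \right)} + 42302} = \sqrt{7 \left(17 + \frac{4}{17}\right) \left(-1 + 2 \left(-604\right)\right) + 42302} = \sqrt{7 \left(17 + 4 \cdot \frac{1}{17}\right) \left(-1 - 1208\right) + 42302} = \sqrt{7 \left(17 + \frac{4}{17}\right) \left(-1209\right) + 42302} = \sqrt{7 \cdot \frac{293}{17} \left(-1209\right) + 42302} = \sqrt{- \frac{2479659}{17} + 42302} = \sqrt{- \frac{1760525}{17}} = \frac{5 i \sqrt{1197157}}{17}$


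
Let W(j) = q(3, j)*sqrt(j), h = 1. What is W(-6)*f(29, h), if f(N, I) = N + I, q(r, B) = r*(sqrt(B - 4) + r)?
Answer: -180*sqrt(15) + 270*I*sqrt(6) ≈ -697.14 + 661.36*I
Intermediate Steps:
q(r, B) = r*(r + sqrt(-4 + B)) (q(r, B) = r*(sqrt(-4 + B) + r) = r*(r + sqrt(-4 + B)))
f(N, I) = I + N
W(j) = sqrt(j)*(9 + 3*sqrt(-4 + j)) (W(j) = (3*(3 + sqrt(-4 + j)))*sqrt(j) = (9 + 3*sqrt(-4 + j))*sqrt(j) = sqrt(j)*(9 + 3*sqrt(-4 + j)))
W(-6)*f(29, h) = (3*sqrt(-6)*(3 + sqrt(-4 - 6)))*(1 + 29) = (3*(I*sqrt(6))*(3 + sqrt(-10)))*30 = (3*(I*sqrt(6))*(3 + I*sqrt(10)))*30 = (3*I*sqrt(6)*(3 + I*sqrt(10)))*30 = 90*I*sqrt(6)*(3 + I*sqrt(10))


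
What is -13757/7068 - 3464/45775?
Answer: -654210227/323537700 ≈ -2.0221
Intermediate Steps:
-13757/7068 - 3464/45775 = -654210227/323537700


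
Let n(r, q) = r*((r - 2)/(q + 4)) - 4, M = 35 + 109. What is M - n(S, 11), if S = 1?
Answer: 2221/15 ≈ 148.07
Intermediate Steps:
M = 144
n(r, q) = -4 + r*(-2 + r)/(4 + q) (n(r, q) = r*((-2 + r)/(4 + q)) - 4 = r*(-2 + r)/(4 + q) - 4 = -4 + r*(-2 + r)/(4 + q))
M - n(S, 11) = 144 - (-16 + 1² - 4*11 - 2*1)/(4 + 11) = 144 - (-16 + 1 - 44 - 2)/15 = 144 - (-61)/15 = 144 - 1*(-61/15) = 144 + 61/15 = 2221/15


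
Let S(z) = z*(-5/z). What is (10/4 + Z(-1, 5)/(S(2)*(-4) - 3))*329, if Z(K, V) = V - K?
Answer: 31913/34 ≈ 938.62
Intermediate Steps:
S(z) = -5
(10/4 + Z(-1, 5)/(S(2)*(-4) - 3))*329 = (10/4 + (5 - 1*(-1))/(-5*(-4) - 3))*329 = (10*(¼) + (5 + 1)/(20 - 3))*329 = (5/2 + 6/17)*329 = (97/34)*329 = 31913/34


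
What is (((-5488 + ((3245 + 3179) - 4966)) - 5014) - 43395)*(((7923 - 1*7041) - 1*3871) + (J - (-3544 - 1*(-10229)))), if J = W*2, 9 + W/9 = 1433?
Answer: -836821562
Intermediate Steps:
W = 12816 (W = -81 + 9*1433 = -81 + 12897 = 12816)
J = 25632 (J = 12816*2 = 25632)
(((-5488 + ((3245 + 3179) - 4966)) - 5014) - 43395)*(((7923 - 1*7041) - 1*3871) + (J - (-3544 - 1*(-10229)))) = (((-5488 + ((3245 + 3179) - 4966)) - 5014) - 43395)*(((7923 - 1*7041) - 1*3871) + (25632 - (-3544 - 1*(-10229)))) = (((-5488 + (6424 - 4966)) - 5014) - 43395)*(((7923 - 7041) - 3871) + (25632 - (-3544 + 10229))) = (((-5488 + 1458) - 5014) - 43395)*((882 - 3871) + (25632 - 1*6685)) = ((-4030 - 5014) - 43395)*(-2989 + (25632 - 6685)) = (-9044 - 43395)*(-2989 + 18947) = -52439*15958 = -836821562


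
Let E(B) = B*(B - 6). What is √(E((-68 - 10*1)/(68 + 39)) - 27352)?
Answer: 2*I*√78274222/107 ≈ 165.37*I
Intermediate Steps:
E(B) = B*(-6 + B)
√(E((-68 - 10*1)/(68 + 39)) - 27352) = √(((-68 - 10*1)/(68 + 39))*(-6 + (-68 - 10*1)/(68 + 39)) - 27352) = √(((-68 - 10)/107)*(-6 + (-68 - 10)/107) - 27352) = √((-78*1/107)*(-6 - 78*1/107) - 27352) = √(-78*(-6 - 78/107)/107 - 27352) = √(-78/107*(-720/107) - 27352) = √(56160/11449 - 27352) = √(-313096888/11449) = 2*I*√78274222/107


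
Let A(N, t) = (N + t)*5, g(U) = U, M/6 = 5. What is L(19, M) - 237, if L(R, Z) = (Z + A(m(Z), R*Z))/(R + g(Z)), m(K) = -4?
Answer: -8753/49 ≈ -178.63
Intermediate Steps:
M = 30 (M = 6*5 = 30)
A(N, t) = 5*N + 5*t
L(R, Z) = (-20 + Z + 5*R*Z)/(R + Z) (L(R, Z) = (Z + (5*(-4) + 5*(R*Z)))/(R + Z) = (Z + (-20 + 5*R*Z))/(R + Z) = (-20 + Z + 5*R*Z)/(R + Z))
L(19, M) - 237 = (-20 + 30 + 5*19*30)/(19 + 30) - 237 = (-20 + 30 + 2850)/49 - 237 = (1/49)*2860 - 237 = 2860/49 - 237 = -8753/49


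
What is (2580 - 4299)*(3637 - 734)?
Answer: -4990257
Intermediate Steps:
(2580 - 4299)*(3637 - 734) = -1719*2903 = -4990257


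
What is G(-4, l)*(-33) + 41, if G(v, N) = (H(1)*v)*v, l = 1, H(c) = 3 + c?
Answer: -2071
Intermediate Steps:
G(v, N) = 4*v² (G(v, N) = ((3 + 1)*v)*v = (4*v)*v = 4*v²)
G(-4, l)*(-33) + 41 = (4*(-4)²)*(-33) + 41 = (4*16)*(-33) + 41 = 64*(-33) + 41 = -2112 + 41 = -2071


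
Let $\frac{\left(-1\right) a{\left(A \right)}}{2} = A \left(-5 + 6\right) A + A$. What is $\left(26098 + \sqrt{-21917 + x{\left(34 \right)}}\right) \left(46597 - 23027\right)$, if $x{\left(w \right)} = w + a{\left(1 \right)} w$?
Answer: $615129860 + 23570 i \sqrt{22019} \approx 6.1513 \cdot 10^{8} + 3.4975 \cdot 10^{6} i$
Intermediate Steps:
$a{\left(A \right)} = - 2 A - 2 A^{2}$ ($a{\left(A \right)} = - 2 \left(A \left(-5 + 6\right) A + A\right) = - 2 \left(A 1 A + A\right) = - 2 \left(A A + A\right) = - 2 \left(A^{2} + A\right) = - 2 \left(A + A^{2}\right) = - 2 A - 2 A^{2}$)
$x{\left(w \right)} = - 3 w$ ($x{\left(w \right)} = w + \left(-2\right) 1 \left(1 + 1\right) w = w + \left(-2\right) 1 \cdot 2 w = w - 4 w = - 3 w$)
$\left(26098 + \sqrt{-21917 + x{\left(34 \right)}}\right) \left(46597 - 23027\right) = \left(26098 + \sqrt{-21917 - 102}\right) \left(46597 - 23027\right) = \left(26098 + \sqrt{-21917 - 102}\right) 23570 = \left(26098 + \sqrt{-22019}\right) 23570 = \left(26098 + i \sqrt{22019}\right) 23570 = 615129860 + 23570 i \sqrt{22019}$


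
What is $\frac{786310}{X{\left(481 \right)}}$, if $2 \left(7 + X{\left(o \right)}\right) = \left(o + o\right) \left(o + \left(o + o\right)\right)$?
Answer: $\frac{393155}{347038} \approx 1.1329$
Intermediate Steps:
$X{\left(o \right)} = -7 + 3 o^{2}$ ($X{\left(o \right)} = -7 + \frac{\left(o + o\right) \left(o + \left(o + o\right)\right)}{2} = -7 + \frac{2 o \left(o + 2 o\right)}{2} = -7 + \frac{2 o 3 o}{2} = -7 + \frac{6 o^{2}}{2} = -7 + 3 o^{2}$)
$\frac{786310}{X{\left(481 \right)}} = \frac{786310}{-7 + 3 \cdot 481^{2}} = \frac{786310}{-7 + 3 \cdot 231361} = \frac{786310}{-7 + 694083} = \frac{786310}{694076} = 786310 \cdot \frac{1}{694076} = \frac{393155}{347038}$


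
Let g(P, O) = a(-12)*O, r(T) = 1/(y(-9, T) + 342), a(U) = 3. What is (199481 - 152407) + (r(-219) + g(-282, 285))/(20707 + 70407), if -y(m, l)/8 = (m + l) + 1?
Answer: 9255880585979/196624012 ≈ 47074.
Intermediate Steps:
y(m, l) = -8 - 8*l - 8*m (y(m, l) = -8*((m + l) + 1) = -8*((l + m) + 1) = -8*(1 + l + m) = -8 - 8*l - 8*m)
r(T) = 1/(406 - 8*T) (r(T) = 1/((-8 - 8*T - 8*(-9)) + 342) = 1/((-8 - 8*T + 72) + 342) = 1/((64 - 8*T) + 342) = 1/(406 - 8*T))
g(P, O) = 3*O
(199481 - 152407) + (r(-219) + g(-282, 285))/(20707 + 70407) = (199481 - 152407) + (-1/(-406 + 8*(-219)) + 3*285)/(20707 + 70407) = 47074 + (-1/(-406 - 1752) + 855)/91114 = 47074 + (-1/(-2158) + 855)*(1/91114) = 47074 + (-1*(-1/2158) + 855)*(1/91114) = 47074 + (1/2158 + 855)*(1/91114) = 47074 + (1845091/2158)*(1/91114) = 47074 + 1845091/196624012 = 9255880585979/196624012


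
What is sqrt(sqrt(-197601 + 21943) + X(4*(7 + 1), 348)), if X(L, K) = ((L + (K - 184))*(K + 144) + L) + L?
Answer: sqrt(96496 + I*sqrt(175658)) ≈ 310.64 + 0.6746*I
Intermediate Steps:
X(L, K) = 2*L + (144 + K)*(-184 + K + L) (X(L, K) = ((L + (-184 + K))*(144 + K) + L) + L = ((-184 + K + L)*(144 + K) + L) + L = ((144 + K)*(-184 + K + L) + L) + L = (L + (144 + K)*(-184 + K + L)) + L = 2*L + (144 + K)*(-184 + K + L))
sqrt(sqrt(-197601 + 21943) + X(4*(7 + 1), 348)) = sqrt(sqrt(-197601 + 21943) + (-26496 + 348**2 - 40*348 + 146*(4*(7 + 1)) + 348*(4*(7 + 1)))) = sqrt(sqrt(-175658) + (-26496 + 121104 - 13920 + 146*(4*8) + 348*(4*8))) = sqrt(I*sqrt(175658) + (-26496 + 121104 - 13920 + 146*32 + 348*32)) = sqrt(I*sqrt(175658) + (-26496 + 121104 - 13920 + 4672 + 11136)) = sqrt(I*sqrt(175658) + 96496) = sqrt(96496 + I*sqrt(175658))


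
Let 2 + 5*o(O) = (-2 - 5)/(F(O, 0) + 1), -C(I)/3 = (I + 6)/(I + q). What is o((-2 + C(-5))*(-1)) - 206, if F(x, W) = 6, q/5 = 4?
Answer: -1033/5 ≈ -206.60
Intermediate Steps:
q = 20 (q = 5*4 = 20)
C(I) = -3*(6 + I)/(20 + I) (C(I) = -3*(I + 6)/(I + 20) = -3*(6 + I)/(20 + I))
o(O) = -⅗ (o(O) = -⅖ + ((-2 - 5)/(6 + 1))/5 = -⅖ + (-7/7)/5 = -⅖ + (-7*⅐)/5 = -⅖ + (⅕)*(-1) = -⅖ - ⅕ = -⅗)
o((-2 + C(-5))*(-1)) - 206 = -⅗ - 206 = -1033/5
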